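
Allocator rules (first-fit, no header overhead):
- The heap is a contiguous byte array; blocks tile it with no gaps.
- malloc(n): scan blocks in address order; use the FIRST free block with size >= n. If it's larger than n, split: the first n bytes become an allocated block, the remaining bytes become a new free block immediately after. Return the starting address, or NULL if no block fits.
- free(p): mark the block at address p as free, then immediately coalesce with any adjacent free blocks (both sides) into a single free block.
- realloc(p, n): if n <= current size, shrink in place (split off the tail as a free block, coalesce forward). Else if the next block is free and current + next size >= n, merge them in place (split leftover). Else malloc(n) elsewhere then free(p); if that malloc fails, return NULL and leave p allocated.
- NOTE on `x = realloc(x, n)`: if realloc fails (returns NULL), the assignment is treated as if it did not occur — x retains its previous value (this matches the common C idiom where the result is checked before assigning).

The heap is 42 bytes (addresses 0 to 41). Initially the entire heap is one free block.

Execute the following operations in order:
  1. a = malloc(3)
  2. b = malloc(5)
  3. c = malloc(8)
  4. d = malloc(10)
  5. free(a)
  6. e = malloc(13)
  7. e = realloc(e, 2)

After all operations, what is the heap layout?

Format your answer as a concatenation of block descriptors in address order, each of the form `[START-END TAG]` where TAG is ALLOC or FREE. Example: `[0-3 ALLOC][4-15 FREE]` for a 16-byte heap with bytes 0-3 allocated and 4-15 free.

Op 1: a = malloc(3) -> a = 0; heap: [0-2 ALLOC][3-41 FREE]
Op 2: b = malloc(5) -> b = 3; heap: [0-2 ALLOC][3-7 ALLOC][8-41 FREE]
Op 3: c = malloc(8) -> c = 8; heap: [0-2 ALLOC][3-7 ALLOC][8-15 ALLOC][16-41 FREE]
Op 4: d = malloc(10) -> d = 16; heap: [0-2 ALLOC][3-7 ALLOC][8-15 ALLOC][16-25 ALLOC][26-41 FREE]
Op 5: free(a) -> (freed a); heap: [0-2 FREE][3-7 ALLOC][8-15 ALLOC][16-25 ALLOC][26-41 FREE]
Op 6: e = malloc(13) -> e = 26; heap: [0-2 FREE][3-7 ALLOC][8-15 ALLOC][16-25 ALLOC][26-38 ALLOC][39-41 FREE]
Op 7: e = realloc(e, 2) -> e = 26; heap: [0-2 FREE][3-7 ALLOC][8-15 ALLOC][16-25 ALLOC][26-27 ALLOC][28-41 FREE]

Answer: [0-2 FREE][3-7 ALLOC][8-15 ALLOC][16-25 ALLOC][26-27 ALLOC][28-41 FREE]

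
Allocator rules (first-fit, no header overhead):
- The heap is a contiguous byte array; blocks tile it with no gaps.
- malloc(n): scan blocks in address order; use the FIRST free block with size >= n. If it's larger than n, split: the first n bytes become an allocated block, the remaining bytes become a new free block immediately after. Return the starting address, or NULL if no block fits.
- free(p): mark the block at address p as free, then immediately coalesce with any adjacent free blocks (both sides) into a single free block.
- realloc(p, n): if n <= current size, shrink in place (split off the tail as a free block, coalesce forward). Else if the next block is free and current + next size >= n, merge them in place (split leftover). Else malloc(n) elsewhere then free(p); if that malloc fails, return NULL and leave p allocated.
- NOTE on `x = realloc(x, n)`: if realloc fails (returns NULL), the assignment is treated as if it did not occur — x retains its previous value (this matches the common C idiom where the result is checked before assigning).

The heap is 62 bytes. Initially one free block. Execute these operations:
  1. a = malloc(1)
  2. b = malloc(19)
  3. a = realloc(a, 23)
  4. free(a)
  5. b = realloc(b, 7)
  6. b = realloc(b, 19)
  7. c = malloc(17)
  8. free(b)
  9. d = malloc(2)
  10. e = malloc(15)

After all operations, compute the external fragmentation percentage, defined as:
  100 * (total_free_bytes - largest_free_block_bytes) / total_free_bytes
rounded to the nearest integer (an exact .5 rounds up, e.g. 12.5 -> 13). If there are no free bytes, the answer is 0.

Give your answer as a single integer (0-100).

Op 1: a = malloc(1) -> a = 0; heap: [0-0 ALLOC][1-61 FREE]
Op 2: b = malloc(19) -> b = 1; heap: [0-0 ALLOC][1-19 ALLOC][20-61 FREE]
Op 3: a = realloc(a, 23) -> a = 20; heap: [0-0 FREE][1-19 ALLOC][20-42 ALLOC][43-61 FREE]
Op 4: free(a) -> (freed a); heap: [0-0 FREE][1-19 ALLOC][20-61 FREE]
Op 5: b = realloc(b, 7) -> b = 1; heap: [0-0 FREE][1-7 ALLOC][8-61 FREE]
Op 6: b = realloc(b, 19) -> b = 1; heap: [0-0 FREE][1-19 ALLOC][20-61 FREE]
Op 7: c = malloc(17) -> c = 20; heap: [0-0 FREE][1-19 ALLOC][20-36 ALLOC][37-61 FREE]
Op 8: free(b) -> (freed b); heap: [0-19 FREE][20-36 ALLOC][37-61 FREE]
Op 9: d = malloc(2) -> d = 0; heap: [0-1 ALLOC][2-19 FREE][20-36 ALLOC][37-61 FREE]
Op 10: e = malloc(15) -> e = 2; heap: [0-1 ALLOC][2-16 ALLOC][17-19 FREE][20-36 ALLOC][37-61 FREE]
Free blocks: [3 25] total_free=28 largest=25 -> 100*(28-25)/28 = 300/28 ≈ 10.714 -> rounds to 11

Answer: 11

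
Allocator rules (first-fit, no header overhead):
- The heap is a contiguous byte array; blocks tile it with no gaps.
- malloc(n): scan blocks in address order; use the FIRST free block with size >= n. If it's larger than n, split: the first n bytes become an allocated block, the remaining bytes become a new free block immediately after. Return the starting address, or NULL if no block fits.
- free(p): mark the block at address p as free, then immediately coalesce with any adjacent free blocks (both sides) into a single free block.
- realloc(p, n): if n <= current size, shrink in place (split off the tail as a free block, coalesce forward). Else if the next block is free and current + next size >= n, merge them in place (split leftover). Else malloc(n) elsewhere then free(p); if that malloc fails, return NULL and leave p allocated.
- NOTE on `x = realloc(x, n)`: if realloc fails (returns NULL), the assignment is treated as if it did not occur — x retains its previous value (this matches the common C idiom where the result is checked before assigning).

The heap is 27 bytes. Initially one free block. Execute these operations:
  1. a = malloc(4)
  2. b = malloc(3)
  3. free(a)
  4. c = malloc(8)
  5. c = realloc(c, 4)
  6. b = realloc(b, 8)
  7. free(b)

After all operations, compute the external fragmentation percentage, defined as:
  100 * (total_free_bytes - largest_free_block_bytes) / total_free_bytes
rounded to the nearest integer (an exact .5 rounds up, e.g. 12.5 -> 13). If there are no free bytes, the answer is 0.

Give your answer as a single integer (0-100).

Answer: 30

Derivation:
Op 1: a = malloc(4) -> a = 0; heap: [0-3 ALLOC][4-26 FREE]
Op 2: b = malloc(3) -> b = 4; heap: [0-3 ALLOC][4-6 ALLOC][7-26 FREE]
Op 3: free(a) -> (freed a); heap: [0-3 FREE][4-6 ALLOC][7-26 FREE]
Op 4: c = malloc(8) -> c = 7; heap: [0-3 FREE][4-6 ALLOC][7-14 ALLOC][15-26 FREE]
Op 5: c = realloc(c, 4) -> c = 7; heap: [0-3 FREE][4-6 ALLOC][7-10 ALLOC][11-26 FREE]
Op 6: b = realloc(b, 8) -> b = 11; heap: [0-6 FREE][7-10 ALLOC][11-18 ALLOC][19-26 FREE]
Op 7: free(b) -> (freed b); heap: [0-6 FREE][7-10 ALLOC][11-26 FREE]
Free blocks: [7 16] total_free=23 largest=16 -> 100*(23-16)/23 = 700/23 ≈ 30.435 -> rounds to 30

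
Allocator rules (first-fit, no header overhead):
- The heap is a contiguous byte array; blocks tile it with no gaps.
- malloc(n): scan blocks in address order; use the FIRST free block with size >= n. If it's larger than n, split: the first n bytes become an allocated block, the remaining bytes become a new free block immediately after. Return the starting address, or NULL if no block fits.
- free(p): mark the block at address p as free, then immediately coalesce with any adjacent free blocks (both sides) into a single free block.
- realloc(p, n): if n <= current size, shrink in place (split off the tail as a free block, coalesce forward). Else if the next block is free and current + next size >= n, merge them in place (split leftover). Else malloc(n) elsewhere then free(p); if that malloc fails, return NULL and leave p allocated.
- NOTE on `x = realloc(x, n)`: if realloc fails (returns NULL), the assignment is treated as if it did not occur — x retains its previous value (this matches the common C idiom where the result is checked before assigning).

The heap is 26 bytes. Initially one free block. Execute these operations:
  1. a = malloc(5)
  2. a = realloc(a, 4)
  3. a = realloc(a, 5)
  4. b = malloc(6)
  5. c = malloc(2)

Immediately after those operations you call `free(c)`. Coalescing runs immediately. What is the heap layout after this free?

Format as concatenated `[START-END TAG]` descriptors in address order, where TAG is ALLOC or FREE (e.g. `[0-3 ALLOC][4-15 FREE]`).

Answer: [0-4 ALLOC][5-10 ALLOC][11-25 FREE]

Derivation:
Op 1: a = malloc(5) -> a = 0; heap: [0-4 ALLOC][5-25 FREE]
Op 2: a = realloc(a, 4) -> a = 0; heap: [0-3 ALLOC][4-25 FREE]
Op 3: a = realloc(a, 5) -> a = 0; heap: [0-4 ALLOC][5-25 FREE]
Op 4: b = malloc(6) -> b = 5; heap: [0-4 ALLOC][5-10 ALLOC][11-25 FREE]
Op 5: c = malloc(2) -> c = 11; heap: [0-4 ALLOC][5-10 ALLOC][11-12 ALLOC][13-25 FREE]
free(c): c = 11 -> block [11-12 ALLOC]; mark free, coalesce with adjacent free neighbors -> [0-4 ALLOC][5-10 ALLOC][11-25 FREE]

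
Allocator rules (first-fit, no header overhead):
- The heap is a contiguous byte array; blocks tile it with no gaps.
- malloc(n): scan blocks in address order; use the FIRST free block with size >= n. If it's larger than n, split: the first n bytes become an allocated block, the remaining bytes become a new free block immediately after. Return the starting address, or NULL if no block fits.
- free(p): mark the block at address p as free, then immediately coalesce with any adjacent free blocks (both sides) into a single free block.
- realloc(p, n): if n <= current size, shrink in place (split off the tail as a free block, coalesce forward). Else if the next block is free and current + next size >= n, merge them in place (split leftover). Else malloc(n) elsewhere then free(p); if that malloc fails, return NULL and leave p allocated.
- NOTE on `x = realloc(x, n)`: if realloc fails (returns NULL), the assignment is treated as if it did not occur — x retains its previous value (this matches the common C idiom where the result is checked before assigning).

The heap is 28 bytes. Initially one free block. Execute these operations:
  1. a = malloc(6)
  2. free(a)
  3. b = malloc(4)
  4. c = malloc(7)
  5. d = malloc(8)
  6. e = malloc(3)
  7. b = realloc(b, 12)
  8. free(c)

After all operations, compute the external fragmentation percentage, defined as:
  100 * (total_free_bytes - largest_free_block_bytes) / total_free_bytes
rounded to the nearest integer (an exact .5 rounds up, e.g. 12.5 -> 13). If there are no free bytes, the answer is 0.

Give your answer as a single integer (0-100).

Answer: 46

Derivation:
Op 1: a = malloc(6) -> a = 0; heap: [0-5 ALLOC][6-27 FREE]
Op 2: free(a) -> (freed a); heap: [0-27 FREE]
Op 3: b = malloc(4) -> b = 0; heap: [0-3 ALLOC][4-27 FREE]
Op 4: c = malloc(7) -> c = 4; heap: [0-3 ALLOC][4-10 ALLOC][11-27 FREE]
Op 5: d = malloc(8) -> d = 11; heap: [0-3 ALLOC][4-10 ALLOC][11-18 ALLOC][19-27 FREE]
Op 6: e = malloc(3) -> e = 19; heap: [0-3 ALLOC][4-10 ALLOC][11-18 ALLOC][19-21 ALLOC][22-27 FREE]
Op 7: b = realloc(b, 12) -> NULL (b unchanged); heap: [0-3 ALLOC][4-10 ALLOC][11-18 ALLOC][19-21 ALLOC][22-27 FREE]
Op 8: free(c) -> (freed c); heap: [0-3 ALLOC][4-10 FREE][11-18 ALLOC][19-21 ALLOC][22-27 FREE]
Free blocks: [7 6] total_free=13 largest=7 -> 100*(13-7)/13 = 600/13 ≈ 46.154 -> rounds to 46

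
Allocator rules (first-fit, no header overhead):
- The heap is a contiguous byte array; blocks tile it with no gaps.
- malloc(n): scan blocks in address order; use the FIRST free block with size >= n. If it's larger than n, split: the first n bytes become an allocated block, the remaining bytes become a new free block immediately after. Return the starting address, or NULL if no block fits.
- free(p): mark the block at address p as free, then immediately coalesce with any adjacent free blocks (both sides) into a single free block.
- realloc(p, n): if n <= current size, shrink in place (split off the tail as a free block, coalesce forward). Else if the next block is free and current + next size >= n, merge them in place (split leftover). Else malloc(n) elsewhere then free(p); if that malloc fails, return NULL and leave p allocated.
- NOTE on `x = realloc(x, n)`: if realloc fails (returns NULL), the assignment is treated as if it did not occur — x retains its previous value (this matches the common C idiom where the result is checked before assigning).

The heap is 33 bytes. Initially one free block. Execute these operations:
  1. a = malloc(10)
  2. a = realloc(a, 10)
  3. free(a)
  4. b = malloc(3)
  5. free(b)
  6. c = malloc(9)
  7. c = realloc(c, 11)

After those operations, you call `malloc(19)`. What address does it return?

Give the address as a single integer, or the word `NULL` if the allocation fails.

Op 1: a = malloc(10) -> a = 0; heap: [0-9 ALLOC][10-32 FREE]
Op 2: a = realloc(a, 10) -> a = 0; heap: [0-9 ALLOC][10-32 FREE]
Op 3: free(a) -> (freed a); heap: [0-32 FREE]
Op 4: b = malloc(3) -> b = 0; heap: [0-2 ALLOC][3-32 FREE]
Op 5: free(b) -> (freed b); heap: [0-32 FREE]
Op 6: c = malloc(9) -> c = 0; heap: [0-8 ALLOC][9-32 FREE]
Op 7: c = realloc(c, 11) -> c = 0; heap: [0-10 ALLOC][11-32 FREE]
malloc(19): first-fit scan over [0-10 ALLOC][11-32 FREE] -> 11

Answer: 11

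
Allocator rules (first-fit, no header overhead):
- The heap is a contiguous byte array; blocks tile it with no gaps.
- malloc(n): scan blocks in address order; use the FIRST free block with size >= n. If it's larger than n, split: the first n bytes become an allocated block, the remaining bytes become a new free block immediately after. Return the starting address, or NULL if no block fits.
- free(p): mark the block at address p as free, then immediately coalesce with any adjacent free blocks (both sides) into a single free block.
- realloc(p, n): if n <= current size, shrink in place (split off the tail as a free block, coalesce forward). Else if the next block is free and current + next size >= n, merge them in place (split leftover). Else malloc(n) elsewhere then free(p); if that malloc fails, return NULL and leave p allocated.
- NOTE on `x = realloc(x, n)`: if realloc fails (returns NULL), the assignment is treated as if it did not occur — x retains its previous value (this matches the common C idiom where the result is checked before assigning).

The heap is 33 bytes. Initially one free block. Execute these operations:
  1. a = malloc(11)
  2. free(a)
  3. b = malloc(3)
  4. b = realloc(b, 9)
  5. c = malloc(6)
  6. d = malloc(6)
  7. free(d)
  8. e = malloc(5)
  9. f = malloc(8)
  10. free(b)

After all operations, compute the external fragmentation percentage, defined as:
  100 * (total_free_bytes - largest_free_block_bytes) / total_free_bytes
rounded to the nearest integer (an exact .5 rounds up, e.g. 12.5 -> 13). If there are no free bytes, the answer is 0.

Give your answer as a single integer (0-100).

Answer: 36

Derivation:
Op 1: a = malloc(11) -> a = 0; heap: [0-10 ALLOC][11-32 FREE]
Op 2: free(a) -> (freed a); heap: [0-32 FREE]
Op 3: b = malloc(3) -> b = 0; heap: [0-2 ALLOC][3-32 FREE]
Op 4: b = realloc(b, 9) -> b = 0; heap: [0-8 ALLOC][9-32 FREE]
Op 5: c = malloc(6) -> c = 9; heap: [0-8 ALLOC][9-14 ALLOC][15-32 FREE]
Op 6: d = malloc(6) -> d = 15; heap: [0-8 ALLOC][9-14 ALLOC][15-20 ALLOC][21-32 FREE]
Op 7: free(d) -> (freed d); heap: [0-8 ALLOC][9-14 ALLOC][15-32 FREE]
Op 8: e = malloc(5) -> e = 15; heap: [0-8 ALLOC][9-14 ALLOC][15-19 ALLOC][20-32 FREE]
Op 9: f = malloc(8) -> f = 20; heap: [0-8 ALLOC][9-14 ALLOC][15-19 ALLOC][20-27 ALLOC][28-32 FREE]
Op 10: free(b) -> (freed b); heap: [0-8 FREE][9-14 ALLOC][15-19 ALLOC][20-27 ALLOC][28-32 FREE]
Free blocks: [9 5] total_free=14 largest=9 -> 100*(14-9)/14 = 500/14 ≈ 35.714 -> rounds to 36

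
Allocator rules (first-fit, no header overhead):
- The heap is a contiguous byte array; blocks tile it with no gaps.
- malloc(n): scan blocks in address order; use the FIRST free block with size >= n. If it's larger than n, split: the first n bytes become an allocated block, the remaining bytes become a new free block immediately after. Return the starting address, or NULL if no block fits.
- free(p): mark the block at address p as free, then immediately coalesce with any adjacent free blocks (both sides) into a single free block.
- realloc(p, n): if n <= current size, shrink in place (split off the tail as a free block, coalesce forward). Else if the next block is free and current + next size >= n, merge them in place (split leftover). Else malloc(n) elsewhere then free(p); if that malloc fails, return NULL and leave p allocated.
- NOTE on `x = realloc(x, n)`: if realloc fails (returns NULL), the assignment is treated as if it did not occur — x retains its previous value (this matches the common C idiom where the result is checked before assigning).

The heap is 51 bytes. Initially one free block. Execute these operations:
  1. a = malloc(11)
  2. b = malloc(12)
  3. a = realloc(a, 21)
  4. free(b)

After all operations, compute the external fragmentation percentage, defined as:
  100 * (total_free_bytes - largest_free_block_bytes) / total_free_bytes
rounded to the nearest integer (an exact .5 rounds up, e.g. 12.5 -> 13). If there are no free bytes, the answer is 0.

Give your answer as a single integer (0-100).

Answer: 23

Derivation:
Op 1: a = malloc(11) -> a = 0; heap: [0-10 ALLOC][11-50 FREE]
Op 2: b = malloc(12) -> b = 11; heap: [0-10 ALLOC][11-22 ALLOC][23-50 FREE]
Op 3: a = realloc(a, 21) -> a = 23; heap: [0-10 FREE][11-22 ALLOC][23-43 ALLOC][44-50 FREE]
Op 4: free(b) -> (freed b); heap: [0-22 FREE][23-43 ALLOC][44-50 FREE]
Free blocks: [23 7] total_free=30 largest=23 -> 100*(30-23)/30 = 700/30 ≈ 23.333 -> rounds to 23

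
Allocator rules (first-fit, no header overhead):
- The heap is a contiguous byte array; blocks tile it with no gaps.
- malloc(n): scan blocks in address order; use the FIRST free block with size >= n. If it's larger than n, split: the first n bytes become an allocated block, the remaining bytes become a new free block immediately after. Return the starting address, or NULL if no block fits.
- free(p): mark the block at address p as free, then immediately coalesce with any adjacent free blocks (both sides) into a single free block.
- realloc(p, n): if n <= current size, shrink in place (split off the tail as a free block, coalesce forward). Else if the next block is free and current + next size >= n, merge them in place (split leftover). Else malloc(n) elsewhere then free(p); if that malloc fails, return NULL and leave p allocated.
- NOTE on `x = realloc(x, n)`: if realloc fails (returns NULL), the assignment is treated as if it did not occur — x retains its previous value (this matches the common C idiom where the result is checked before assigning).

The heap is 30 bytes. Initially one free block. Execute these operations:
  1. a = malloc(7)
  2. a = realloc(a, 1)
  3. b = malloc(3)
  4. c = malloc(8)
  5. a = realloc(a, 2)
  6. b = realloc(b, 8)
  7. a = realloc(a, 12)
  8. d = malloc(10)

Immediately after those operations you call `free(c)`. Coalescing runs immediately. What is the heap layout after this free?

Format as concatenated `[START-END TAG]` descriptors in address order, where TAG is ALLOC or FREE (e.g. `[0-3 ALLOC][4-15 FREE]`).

Op 1: a = malloc(7) -> a = 0; heap: [0-6 ALLOC][7-29 FREE]
Op 2: a = realloc(a, 1) -> a = 0; heap: [0-0 ALLOC][1-29 FREE]
Op 3: b = malloc(3) -> b = 1; heap: [0-0 ALLOC][1-3 ALLOC][4-29 FREE]
Op 4: c = malloc(8) -> c = 4; heap: [0-0 ALLOC][1-3 ALLOC][4-11 ALLOC][12-29 FREE]
Op 5: a = realloc(a, 2) -> a = 12; heap: [0-0 FREE][1-3 ALLOC][4-11 ALLOC][12-13 ALLOC][14-29 FREE]
Op 6: b = realloc(b, 8) -> b = 14; heap: [0-3 FREE][4-11 ALLOC][12-13 ALLOC][14-21 ALLOC][22-29 FREE]
Op 7: a = realloc(a, 12) -> NULL (a unchanged); heap: [0-3 FREE][4-11 ALLOC][12-13 ALLOC][14-21 ALLOC][22-29 FREE]
Op 8: d = malloc(10) -> d = NULL; heap: [0-3 FREE][4-11 ALLOC][12-13 ALLOC][14-21 ALLOC][22-29 FREE]
free(c): c = 4 -> block [4-11 ALLOC]; mark free, coalesce with adjacent free neighbors -> [0-11 FREE][12-13 ALLOC][14-21 ALLOC][22-29 FREE]

Answer: [0-11 FREE][12-13 ALLOC][14-21 ALLOC][22-29 FREE]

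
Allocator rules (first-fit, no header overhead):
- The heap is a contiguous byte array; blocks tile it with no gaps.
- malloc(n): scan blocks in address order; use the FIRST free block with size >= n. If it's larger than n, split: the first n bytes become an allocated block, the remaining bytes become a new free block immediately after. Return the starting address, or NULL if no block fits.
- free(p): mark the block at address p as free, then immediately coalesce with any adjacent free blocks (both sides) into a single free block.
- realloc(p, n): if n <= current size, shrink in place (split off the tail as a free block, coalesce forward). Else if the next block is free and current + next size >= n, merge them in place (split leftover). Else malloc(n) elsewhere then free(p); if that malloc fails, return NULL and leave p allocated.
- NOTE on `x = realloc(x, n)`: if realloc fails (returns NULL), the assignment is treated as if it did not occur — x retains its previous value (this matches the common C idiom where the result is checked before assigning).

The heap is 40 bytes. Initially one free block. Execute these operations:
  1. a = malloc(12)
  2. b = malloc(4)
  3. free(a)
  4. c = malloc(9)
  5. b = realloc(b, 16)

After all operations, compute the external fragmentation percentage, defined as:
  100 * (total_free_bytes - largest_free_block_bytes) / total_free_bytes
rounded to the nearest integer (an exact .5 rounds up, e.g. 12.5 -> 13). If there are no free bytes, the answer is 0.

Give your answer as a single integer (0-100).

Answer: 20

Derivation:
Op 1: a = malloc(12) -> a = 0; heap: [0-11 ALLOC][12-39 FREE]
Op 2: b = malloc(4) -> b = 12; heap: [0-11 ALLOC][12-15 ALLOC][16-39 FREE]
Op 3: free(a) -> (freed a); heap: [0-11 FREE][12-15 ALLOC][16-39 FREE]
Op 4: c = malloc(9) -> c = 0; heap: [0-8 ALLOC][9-11 FREE][12-15 ALLOC][16-39 FREE]
Op 5: b = realloc(b, 16) -> b = 12; heap: [0-8 ALLOC][9-11 FREE][12-27 ALLOC][28-39 FREE]
Free blocks: [3 12] total_free=15 largest=12 -> 100*(15-12)/15 = 300/15 = 20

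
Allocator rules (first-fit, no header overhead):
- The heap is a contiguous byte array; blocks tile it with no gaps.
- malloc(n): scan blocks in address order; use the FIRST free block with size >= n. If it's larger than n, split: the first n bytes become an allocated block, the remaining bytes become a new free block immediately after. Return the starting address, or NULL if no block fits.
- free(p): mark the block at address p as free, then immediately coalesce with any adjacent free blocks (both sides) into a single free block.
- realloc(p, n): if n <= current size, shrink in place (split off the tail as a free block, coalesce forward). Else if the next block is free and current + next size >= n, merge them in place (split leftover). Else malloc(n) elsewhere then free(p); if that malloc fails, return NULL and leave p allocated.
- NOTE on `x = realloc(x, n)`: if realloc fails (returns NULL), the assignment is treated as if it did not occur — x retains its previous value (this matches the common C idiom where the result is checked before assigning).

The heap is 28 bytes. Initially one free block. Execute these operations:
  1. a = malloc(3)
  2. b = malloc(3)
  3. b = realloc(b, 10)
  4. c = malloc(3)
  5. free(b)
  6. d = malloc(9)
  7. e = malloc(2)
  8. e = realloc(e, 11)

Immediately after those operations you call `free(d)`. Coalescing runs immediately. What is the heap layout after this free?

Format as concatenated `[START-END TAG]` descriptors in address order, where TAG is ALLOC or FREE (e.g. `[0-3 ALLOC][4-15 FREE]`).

Answer: [0-2 ALLOC][3-12 FREE][13-15 ALLOC][16-26 ALLOC][27-27 FREE]

Derivation:
Op 1: a = malloc(3) -> a = 0; heap: [0-2 ALLOC][3-27 FREE]
Op 2: b = malloc(3) -> b = 3; heap: [0-2 ALLOC][3-5 ALLOC][6-27 FREE]
Op 3: b = realloc(b, 10) -> b = 3; heap: [0-2 ALLOC][3-12 ALLOC][13-27 FREE]
Op 4: c = malloc(3) -> c = 13; heap: [0-2 ALLOC][3-12 ALLOC][13-15 ALLOC][16-27 FREE]
Op 5: free(b) -> (freed b); heap: [0-2 ALLOC][3-12 FREE][13-15 ALLOC][16-27 FREE]
Op 6: d = malloc(9) -> d = 3; heap: [0-2 ALLOC][3-11 ALLOC][12-12 FREE][13-15 ALLOC][16-27 FREE]
Op 7: e = malloc(2) -> e = 16; heap: [0-2 ALLOC][3-11 ALLOC][12-12 FREE][13-15 ALLOC][16-17 ALLOC][18-27 FREE]
Op 8: e = realloc(e, 11) -> e = 16; heap: [0-2 ALLOC][3-11 ALLOC][12-12 FREE][13-15 ALLOC][16-26 ALLOC][27-27 FREE]
free(d): d = 3 -> block [3-11 ALLOC]; mark free, coalesce with adjacent free neighbors -> [0-2 ALLOC][3-12 FREE][13-15 ALLOC][16-26 ALLOC][27-27 FREE]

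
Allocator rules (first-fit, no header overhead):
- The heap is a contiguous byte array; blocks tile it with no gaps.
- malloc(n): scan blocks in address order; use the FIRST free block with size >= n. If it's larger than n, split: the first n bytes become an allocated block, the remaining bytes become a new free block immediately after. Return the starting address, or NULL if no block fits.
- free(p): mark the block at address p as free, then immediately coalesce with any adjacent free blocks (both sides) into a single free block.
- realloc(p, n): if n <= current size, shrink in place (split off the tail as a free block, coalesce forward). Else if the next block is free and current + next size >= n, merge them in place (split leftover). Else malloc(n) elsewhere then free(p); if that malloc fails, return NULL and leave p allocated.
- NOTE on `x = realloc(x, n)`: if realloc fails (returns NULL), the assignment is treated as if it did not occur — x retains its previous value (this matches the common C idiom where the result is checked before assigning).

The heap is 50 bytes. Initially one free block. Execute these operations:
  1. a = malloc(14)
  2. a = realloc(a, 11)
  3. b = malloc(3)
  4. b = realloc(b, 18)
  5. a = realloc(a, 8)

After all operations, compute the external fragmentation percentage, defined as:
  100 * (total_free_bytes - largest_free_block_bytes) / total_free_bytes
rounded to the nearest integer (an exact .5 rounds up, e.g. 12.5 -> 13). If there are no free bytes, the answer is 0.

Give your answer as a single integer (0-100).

Op 1: a = malloc(14) -> a = 0; heap: [0-13 ALLOC][14-49 FREE]
Op 2: a = realloc(a, 11) -> a = 0; heap: [0-10 ALLOC][11-49 FREE]
Op 3: b = malloc(3) -> b = 11; heap: [0-10 ALLOC][11-13 ALLOC][14-49 FREE]
Op 4: b = realloc(b, 18) -> b = 11; heap: [0-10 ALLOC][11-28 ALLOC][29-49 FREE]
Op 5: a = realloc(a, 8) -> a = 0; heap: [0-7 ALLOC][8-10 FREE][11-28 ALLOC][29-49 FREE]
Free blocks: [3 21] total_free=24 largest=21 -> 100*(24-21)/24 = 300/24 = 12.5 -> rounds to 13

Answer: 13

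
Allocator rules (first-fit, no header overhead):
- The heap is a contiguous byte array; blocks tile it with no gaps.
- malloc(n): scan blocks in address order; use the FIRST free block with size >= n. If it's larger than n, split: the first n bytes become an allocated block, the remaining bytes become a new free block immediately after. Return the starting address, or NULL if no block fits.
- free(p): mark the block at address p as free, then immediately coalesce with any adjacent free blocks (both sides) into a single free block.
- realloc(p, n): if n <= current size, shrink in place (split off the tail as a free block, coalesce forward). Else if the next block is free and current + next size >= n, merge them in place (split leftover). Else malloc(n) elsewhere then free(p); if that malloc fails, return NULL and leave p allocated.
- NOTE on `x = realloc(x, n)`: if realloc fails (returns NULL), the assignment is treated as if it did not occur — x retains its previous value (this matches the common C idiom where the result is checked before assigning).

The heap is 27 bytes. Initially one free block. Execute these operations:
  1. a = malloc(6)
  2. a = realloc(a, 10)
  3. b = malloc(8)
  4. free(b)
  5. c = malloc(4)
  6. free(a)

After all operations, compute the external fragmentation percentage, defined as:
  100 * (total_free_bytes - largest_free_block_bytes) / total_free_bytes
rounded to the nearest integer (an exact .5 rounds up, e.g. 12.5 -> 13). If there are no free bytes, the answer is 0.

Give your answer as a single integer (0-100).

Op 1: a = malloc(6) -> a = 0; heap: [0-5 ALLOC][6-26 FREE]
Op 2: a = realloc(a, 10) -> a = 0; heap: [0-9 ALLOC][10-26 FREE]
Op 3: b = malloc(8) -> b = 10; heap: [0-9 ALLOC][10-17 ALLOC][18-26 FREE]
Op 4: free(b) -> (freed b); heap: [0-9 ALLOC][10-26 FREE]
Op 5: c = malloc(4) -> c = 10; heap: [0-9 ALLOC][10-13 ALLOC][14-26 FREE]
Op 6: free(a) -> (freed a); heap: [0-9 FREE][10-13 ALLOC][14-26 FREE]
Free blocks: [10 13] total_free=23 largest=13 -> 100*(23-13)/23 = 1000/23 ≈ 43.478 -> rounds to 43

Answer: 43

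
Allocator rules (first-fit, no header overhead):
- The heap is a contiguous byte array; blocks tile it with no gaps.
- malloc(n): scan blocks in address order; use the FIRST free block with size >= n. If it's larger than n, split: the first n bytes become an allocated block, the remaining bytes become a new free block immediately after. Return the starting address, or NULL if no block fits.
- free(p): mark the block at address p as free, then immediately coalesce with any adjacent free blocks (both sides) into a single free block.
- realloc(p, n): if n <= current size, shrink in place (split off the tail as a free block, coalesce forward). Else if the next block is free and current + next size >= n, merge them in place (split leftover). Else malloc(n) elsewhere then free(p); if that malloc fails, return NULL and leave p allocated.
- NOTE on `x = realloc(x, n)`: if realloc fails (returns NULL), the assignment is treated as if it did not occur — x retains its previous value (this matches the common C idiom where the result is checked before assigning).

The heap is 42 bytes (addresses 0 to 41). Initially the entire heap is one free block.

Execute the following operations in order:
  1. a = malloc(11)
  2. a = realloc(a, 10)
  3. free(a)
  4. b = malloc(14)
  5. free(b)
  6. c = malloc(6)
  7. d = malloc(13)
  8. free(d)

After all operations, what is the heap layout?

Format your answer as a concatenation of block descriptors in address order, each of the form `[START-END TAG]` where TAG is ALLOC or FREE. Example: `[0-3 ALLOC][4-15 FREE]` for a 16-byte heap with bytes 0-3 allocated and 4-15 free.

Answer: [0-5 ALLOC][6-41 FREE]

Derivation:
Op 1: a = malloc(11) -> a = 0; heap: [0-10 ALLOC][11-41 FREE]
Op 2: a = realloc(a, 10) -> a = 0; heap: [0-9 ALLOC][10-41 FREE]
Op 3: free(a) -> (freed a); heap: [0-41 FREE]
Op 4: b = malloc(14) -> b = 0; heap: [0-13 ALLOC][14-41 FREE]
Op 5: free(b) -> (freed b); heap: [0-41 FREE]
Op 6: c = malloc(6) -> c = 0; heap: [0-5 ALLOC][6-41 FREE]
Op 7: d = malloc(13) -> d = 6; heap: [0-5 ALLOC][6-18 ALLOC][19-41 FREE]
Op 8: free(d) -> (freed d); heap: [0-5 ALLOC][6-41 FREE]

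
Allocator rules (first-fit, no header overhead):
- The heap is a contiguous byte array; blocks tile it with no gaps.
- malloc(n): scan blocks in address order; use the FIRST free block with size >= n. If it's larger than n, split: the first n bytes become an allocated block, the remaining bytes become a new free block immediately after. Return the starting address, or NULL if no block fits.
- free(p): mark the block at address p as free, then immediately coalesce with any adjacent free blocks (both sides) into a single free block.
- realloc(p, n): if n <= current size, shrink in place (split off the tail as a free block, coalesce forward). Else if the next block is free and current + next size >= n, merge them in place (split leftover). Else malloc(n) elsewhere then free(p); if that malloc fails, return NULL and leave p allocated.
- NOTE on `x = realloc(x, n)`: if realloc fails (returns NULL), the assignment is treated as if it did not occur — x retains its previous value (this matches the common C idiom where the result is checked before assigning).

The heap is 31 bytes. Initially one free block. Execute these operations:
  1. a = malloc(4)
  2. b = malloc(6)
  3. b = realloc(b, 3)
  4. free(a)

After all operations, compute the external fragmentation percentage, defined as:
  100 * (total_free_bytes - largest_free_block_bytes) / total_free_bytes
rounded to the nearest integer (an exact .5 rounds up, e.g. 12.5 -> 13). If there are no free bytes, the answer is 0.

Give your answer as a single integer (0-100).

Op 1: a = malloc(4) -> a = 0; heap: [0-3 ALLOC][4-30 FREE]
Op 2: b = malloc(6) -> b = 4; heap: [0-3 ALLOC][4-9 ALLOC][10-30 FREE]
Op 3: b = realloc(b, 3) -> b = 4; heap: [0-3 ALLOC][4-6 ALLOC][7-30 FREE]
Op 4: free(a) -> (freed a); heap: [0-3 FREE][4-6 ALLOC][7-30 FREE]
Free blocks: [4 24] total_free=28 largest=24 -> 100*(28-24)/28 = 400/28 ≈ 14.286 -> rounds to 14

Answer: 14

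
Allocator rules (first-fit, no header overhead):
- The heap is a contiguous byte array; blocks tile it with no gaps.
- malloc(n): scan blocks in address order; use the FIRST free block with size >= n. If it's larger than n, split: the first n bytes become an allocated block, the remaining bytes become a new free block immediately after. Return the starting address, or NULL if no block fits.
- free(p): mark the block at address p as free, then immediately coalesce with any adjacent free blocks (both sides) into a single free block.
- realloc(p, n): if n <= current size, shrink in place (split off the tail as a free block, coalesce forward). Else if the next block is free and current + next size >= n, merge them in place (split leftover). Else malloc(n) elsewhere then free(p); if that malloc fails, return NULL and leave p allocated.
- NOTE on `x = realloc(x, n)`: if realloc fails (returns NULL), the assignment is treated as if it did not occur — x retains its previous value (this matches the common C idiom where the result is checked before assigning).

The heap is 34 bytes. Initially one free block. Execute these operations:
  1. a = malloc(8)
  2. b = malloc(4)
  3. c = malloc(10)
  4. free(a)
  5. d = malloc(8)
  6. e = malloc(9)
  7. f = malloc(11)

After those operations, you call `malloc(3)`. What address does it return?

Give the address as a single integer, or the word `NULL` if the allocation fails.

Answer: 31

Derivation:
Op 1: a = malloc(8) -> a = 0; heap: [0-7 ALLOC][8-33 FREE]
Op 2: b = malloc(4) -> b = 8; heap: [0-7 ALLOC][8-11 ALLOC][12-33 FREE]
Op 3: c = malloc(10) -> c = 12; heap: [0-7 ALLOC][8-11 ALLOC][12-21 ALLOC][22-33 FREE]
Op 4: free(a) -> (freed a); heap: [0-7 FREE][8-11 ALLOC][12-21 ALLOC][22-33 FREE]
Op 5: d = malloc(8) -> d = 0; heap: [0-7 ALLOC][8-11 ALLOC][12-21 ALLOC][22-33 FREE]
Op 6: e = malloc(9) -> e = 22; heap: [0-7 ALLOC][8-11 ALLOC][12-21 ALLOC][22-30 ALLOC][31-33 FREE]
Op 7: f = malloc(11) -> f = NULL; heap: [0-7 ALLOC][8-11 ALLOC][12-21 ALLOC][22-30 ALLOC][31-33 FREE]
malloc(3): first-fit scan over [0-7 ALLOC][8-11 ALLOC][12-21 ALLOC][22-30 ALLOC][31-33 FREE] -> 31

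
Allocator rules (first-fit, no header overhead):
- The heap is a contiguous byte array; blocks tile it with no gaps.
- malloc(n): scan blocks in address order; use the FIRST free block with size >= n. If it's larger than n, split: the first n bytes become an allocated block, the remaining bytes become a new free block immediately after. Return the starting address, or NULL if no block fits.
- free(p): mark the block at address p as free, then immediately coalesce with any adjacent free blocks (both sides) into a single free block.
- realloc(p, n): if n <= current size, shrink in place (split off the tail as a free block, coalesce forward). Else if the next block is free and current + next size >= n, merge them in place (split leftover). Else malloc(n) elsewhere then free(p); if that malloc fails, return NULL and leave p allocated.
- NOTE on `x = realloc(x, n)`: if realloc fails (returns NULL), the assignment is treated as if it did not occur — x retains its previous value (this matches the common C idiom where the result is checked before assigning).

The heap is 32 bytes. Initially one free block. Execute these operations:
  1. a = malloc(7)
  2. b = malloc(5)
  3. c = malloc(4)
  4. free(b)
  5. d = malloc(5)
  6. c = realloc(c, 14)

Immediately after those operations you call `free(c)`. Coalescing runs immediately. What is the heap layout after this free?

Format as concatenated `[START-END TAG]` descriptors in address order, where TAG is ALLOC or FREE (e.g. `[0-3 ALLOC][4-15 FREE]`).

Answer: [0-6 ALLOC][7-11 ALLOC][12-31 FREE]

Derivation:
Op 1: a = malloc(7) -> a = 0; heap: [0-6 ALLOC][7-31 FREE]
Op 2: b = malloc(5) -> b = 7; heap: [0-6 ALLOC][7-11 ALLOC][12-31 FREE]
Op 3: c = malloc(4) -> c = 12; heap: [0-6 ALLOC][7-11 ALLOC][12-15 ALLOC][16-31 FREE]
Op 4: free(b) -> (freed b); heap: [0-6 ALLOC][7-11 FREE][12-15 ALLOC][16-31 FREE]
Op 5: d = malloc(5) -> d = 7; heap: [0-6 ALLOC][7-11 ALLOC][12-15 ALLOC][16-31 FREE]
Op 6: c = realloc(c, 14) -> c = 12; heap: [0-6 ALLOC][7-11 ALLOC][12-25 ALLOC][26-31 FREE]
free(c): c = 12 -> block [12-25 ALLOC]; mark free, coalesce with adjacent free neighbors -> [0-6 ALLOC][7-11 ALLOC][12-31 FREE]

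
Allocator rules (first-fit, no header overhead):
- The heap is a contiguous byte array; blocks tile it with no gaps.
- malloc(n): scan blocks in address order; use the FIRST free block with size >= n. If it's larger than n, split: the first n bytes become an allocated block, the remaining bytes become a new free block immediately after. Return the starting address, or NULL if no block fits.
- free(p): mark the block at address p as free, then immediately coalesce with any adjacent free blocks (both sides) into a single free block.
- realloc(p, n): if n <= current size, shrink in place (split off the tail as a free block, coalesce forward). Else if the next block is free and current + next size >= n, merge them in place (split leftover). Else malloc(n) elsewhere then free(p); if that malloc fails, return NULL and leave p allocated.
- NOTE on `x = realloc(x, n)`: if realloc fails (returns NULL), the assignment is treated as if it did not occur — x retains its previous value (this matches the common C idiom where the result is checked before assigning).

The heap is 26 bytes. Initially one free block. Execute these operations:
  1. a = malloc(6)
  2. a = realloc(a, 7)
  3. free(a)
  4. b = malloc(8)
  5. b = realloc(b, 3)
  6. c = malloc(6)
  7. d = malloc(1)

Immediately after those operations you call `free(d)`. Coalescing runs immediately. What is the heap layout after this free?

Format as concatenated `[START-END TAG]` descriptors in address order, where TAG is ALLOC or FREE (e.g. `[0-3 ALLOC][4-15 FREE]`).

Answer: [0-2 ALLOC][3-8 ALLOC][9-25 FREE]

Derivation:
Op 1: a = malloc(6) -> a = 0; heap: [0-5 ALLOC][6-25 FREE]
Op 2: a = realloc(a, 7) -> a = 0; heap: [0-6 ALLOC][7-25 FREE]
Op 3: free(a) -> (freed a); heap: [0-25 FREE]
Op 4: b = malloc(8) -> b = 0; heap: [0-7 ALLOC][8-25 FREE]
Op 5: b = realloc(b, 3) -> b = 0; heap: [0-2 ALLOC][3-25 FREE]
Op 6: c = malloc(6) -> c = 3; heap: [0-2 ALLOC][3-8 ALLOC][9-25 FREE]
Op 7: d = malloc(1) -> d = 9; heap: [0-2 ALLOC][3-8 ALLOC][9-9 ALLOC][10-25 FREE]
free(d): d = 9 -> block [9-9 ALLOC]; mark free, coalesce with adjacent free neighbors -> [0-2 ALLOC][3-8 ALLOC][9-25 FREE]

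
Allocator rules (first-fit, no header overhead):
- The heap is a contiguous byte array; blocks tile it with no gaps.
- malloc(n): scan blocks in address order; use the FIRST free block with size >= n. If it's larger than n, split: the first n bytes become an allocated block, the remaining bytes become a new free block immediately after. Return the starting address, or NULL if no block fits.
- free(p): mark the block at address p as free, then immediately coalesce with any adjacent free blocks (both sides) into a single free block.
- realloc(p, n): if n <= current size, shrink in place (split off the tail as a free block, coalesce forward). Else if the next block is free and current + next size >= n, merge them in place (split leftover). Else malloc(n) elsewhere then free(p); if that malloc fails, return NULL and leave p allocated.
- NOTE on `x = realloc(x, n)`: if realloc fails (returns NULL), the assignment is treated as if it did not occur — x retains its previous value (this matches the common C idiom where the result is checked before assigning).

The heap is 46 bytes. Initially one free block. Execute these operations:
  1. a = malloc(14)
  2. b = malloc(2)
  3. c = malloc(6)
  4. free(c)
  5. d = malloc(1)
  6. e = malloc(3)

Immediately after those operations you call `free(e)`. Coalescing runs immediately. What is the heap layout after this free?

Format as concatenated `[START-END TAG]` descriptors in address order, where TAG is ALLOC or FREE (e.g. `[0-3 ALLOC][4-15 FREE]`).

Answer: [0-13 ALLOC][14-15 ALLOC][16-16 ALLOC][17-45 FREE]

Derivation:
Op 1: a = malloc(14) -> a = 0; heap: [0-13 ALLOC][14-45 FREE]
Op 2: b = malloc(2) -> b = 14; heap: [0-13 ALLOC][14-15 ALLOC][16-45 FREE]
Op 3: c = malloc(6) -> c = 16; heap: [0-13 ALLOC][14-15 ALLOC][16-21 ALLOC][22-45 FREE]
Op 4: free(c) -> (freed c); heap: [0-13 ALLOC][14-15 ALLOC][16-45 FREE]
Op 5: d = malloc(1) -> d = 16; heap: [0-13 ALLOC][14-15 ALLOC][16-16 ALLOC][17-45 FREE]
Op 6: e = malloc(3) -> e = 17; heap: [0-13 ALLOC][14-15 ALLOC][16-16 ALLOC][17-19 ALLOC][20-45 FREE]
free(e): e = 17 -> block [17-19 ALLOC]; mark free, coalesce with adjacent free neighbors -> [0-13 ALLOC][14-15 ALLOC][16-16 ALLOC][17-45 FREE]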